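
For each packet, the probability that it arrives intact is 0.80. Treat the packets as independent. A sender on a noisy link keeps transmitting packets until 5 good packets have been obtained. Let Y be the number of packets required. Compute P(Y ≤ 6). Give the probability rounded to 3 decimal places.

0.655

Finishing within 6 packets ⇔ at least 5 successes in the first 6. With X ~ Binomial(6, 0.80), P(Y ≤ 6) = 1 − P(X ≤ 4).
  k=0: C(6,0)·0.80^0·0.20^6 = 0.00006
  k=1: C(6,1)·0.80^1·0.20^5 = 0.00154
  k=2: C(6,2)·0.80^2·0.20^4 = 0.01536
  k=3: C(6,3)·0.80^3·0.20^3 = 0.08192
  k=4: C(6,4)·0.80^4·0.20^2 = 0.24576
1 − 0.34464 = 0.65536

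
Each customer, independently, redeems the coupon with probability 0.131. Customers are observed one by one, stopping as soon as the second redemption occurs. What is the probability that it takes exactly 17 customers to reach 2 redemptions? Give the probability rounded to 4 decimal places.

Y = trial on which the second success occurs; negative binomial, r=2, p=0.131.
P(Y=17) = C(16,1) · p^2 · (1−p)^15
= 16 · 0.017161 · 0.1217 = 0.033416

0.0334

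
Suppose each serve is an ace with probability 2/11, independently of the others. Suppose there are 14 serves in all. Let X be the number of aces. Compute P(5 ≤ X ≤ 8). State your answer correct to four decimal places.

X ~ Binomial(14, 0.181818); P(5 ≤ X ≤ 8) = Σ C(14,k) p^k (1−p)^(14−k) over k:
  k=5: C(14,5)·0.181818^5·0.818182^9 = 0.065358
  k=6: C(14,6)·0.181818^6·0.818182^8 = 0.021786
  k=7: C(14,7)·0.181818^7·0.818182^7 = 0.005533
  k=8: C(14,8)·0.181818^8·0.818182^6 = 0.001076
Total = 0.093753

0.0938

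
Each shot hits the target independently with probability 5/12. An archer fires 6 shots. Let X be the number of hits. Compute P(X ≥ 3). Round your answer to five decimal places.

0.49021

X ~ Binomial(6, 0.416667); P(X ≥ 3) = Σ C(6,k) p^k (1−p)^(6−k) over k:
  k=3: C(6,3)·0.416667^3·0.583333^3 = 0.2871750
  k=4: C(6,4)·0.416667^4·0.583333^2 = 0.1538438
  k=5: C(6,5)·0.416667^5·0.583333^1 = 0.0439554
  k=6: C(6,6)·0.416667^6·0.583333^0 = 0.0052328
Total = 0.4902069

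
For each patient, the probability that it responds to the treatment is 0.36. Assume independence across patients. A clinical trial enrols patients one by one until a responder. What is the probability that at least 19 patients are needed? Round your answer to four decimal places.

0.0003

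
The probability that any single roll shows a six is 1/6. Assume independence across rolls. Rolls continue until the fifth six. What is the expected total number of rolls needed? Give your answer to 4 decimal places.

Y = total rolls until the fifth success; negative binomial with r=5, p=0.166667.
E[Y] = r / p = 5 / 0.166667 = 30.000000

30.0000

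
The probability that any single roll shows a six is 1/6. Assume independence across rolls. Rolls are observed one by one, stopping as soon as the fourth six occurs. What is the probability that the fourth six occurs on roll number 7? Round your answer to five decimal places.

0.00893

Y = trial on which the fourth success occurs; negative binomial, r=4, p=0.166667.
P(Y=7) = C(6,3) · p^4 · (1−p)^3
= 20 · 0.0007716 · 0.5787 = 0.0089306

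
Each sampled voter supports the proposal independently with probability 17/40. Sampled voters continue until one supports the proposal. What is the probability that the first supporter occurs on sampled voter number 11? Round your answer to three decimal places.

Geometric (trials to first success), p = 0.425.
P(Y = 11) = (1−p)^10 · p = 0.0039507 · 0.425 = 0.00168

0.002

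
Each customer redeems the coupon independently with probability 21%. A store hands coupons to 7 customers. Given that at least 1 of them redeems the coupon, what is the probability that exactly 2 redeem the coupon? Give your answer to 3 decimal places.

X ~ Binomial(7, 0.21). Want P(X=2 | X≥1) = P(X=2) / P(X≥1).
P(X=2) = C(7,2)·0.21^2·0.79^5 = 0.28497
P(X≥1) = 1 − 0.19204 = 0.80796
Ratio = 0.28497 / 0.80796 = 0.35270

0.353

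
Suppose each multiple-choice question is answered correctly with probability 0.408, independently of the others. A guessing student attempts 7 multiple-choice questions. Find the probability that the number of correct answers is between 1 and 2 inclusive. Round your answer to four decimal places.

0.3771

X ~ Binomial(7, 0.408); P(1 ≤ X ≤ 2) = Σ C(7,k) p^k (1−p)^(7−k) over k:
  k=1: C(7,1)·0.408^1·0.592^6 = 0.122939
  k=2: C(7,2)·0.408^2·0.592^5 = 0.254184
Total = 0.377123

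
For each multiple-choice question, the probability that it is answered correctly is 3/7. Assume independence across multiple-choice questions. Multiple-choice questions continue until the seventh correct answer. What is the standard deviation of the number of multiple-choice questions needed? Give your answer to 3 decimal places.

Y = total multiple-choice questions until the seventh success; negative binomial with r=7, p=0.428571.
SD(Y) = √[r(1−p)/p²] = √(21.77778) = 4.66667

4.667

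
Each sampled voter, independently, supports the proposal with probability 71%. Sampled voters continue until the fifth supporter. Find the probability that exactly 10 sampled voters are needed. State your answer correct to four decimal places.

0.0466

Y = trial on which the fifth success occurs; negative binomial, r=5, p=0.71.
P(Y=10) = C(9,4) · p^5 · (1−p)^5
= 126 · 0.18042 · 0.0020511 = 0.046629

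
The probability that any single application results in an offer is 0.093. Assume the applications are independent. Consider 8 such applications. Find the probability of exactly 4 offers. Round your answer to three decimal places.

0.004

X ~ Binomial(n=8, p=0.093).
P(X=4) = C(8,4) · p^4 · (1−p)^4
= 70 · 7.4805e-05 · 0.67675 = 0.00354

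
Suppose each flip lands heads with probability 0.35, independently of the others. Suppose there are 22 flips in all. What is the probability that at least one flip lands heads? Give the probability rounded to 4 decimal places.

P(at least one) = 1 − P(none) = 1 − (1 − 0.35)^22
= 1 − 0.000077 = 0.999923

0.9999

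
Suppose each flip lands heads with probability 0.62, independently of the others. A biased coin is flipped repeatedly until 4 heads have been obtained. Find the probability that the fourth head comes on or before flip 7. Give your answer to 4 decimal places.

Finishing within 7 flips ⇔ at least 4 successes in the first 7. With X ~ Binomial(7, 0.62), P(Y ≤ 7) = 1 − P(X ≤ 3).
  k=0: C(7,0)·0.62^0·0.38^7 = 0.001144
  k=1: C(7,1)·0.62^1·0.38^6 = 0.013067
  k=2: C(7,2)·0.62^2·0.38^5 = 0.063962
  k=3: C(7,3)·0.62^3·0.38^4 = 0.173931
1 − 0.252105 = 0.747895

0.7479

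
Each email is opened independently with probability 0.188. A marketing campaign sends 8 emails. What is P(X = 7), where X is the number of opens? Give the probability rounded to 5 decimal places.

0.00005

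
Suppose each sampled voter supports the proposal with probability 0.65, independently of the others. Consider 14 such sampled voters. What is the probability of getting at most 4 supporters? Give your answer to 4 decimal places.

X ~ Binomial(14, 0.65); P(X ≤ 4) = Σ C(14,k) p^k (1−p)^(14−k) over k:
  k=0: C(14,0)·0.65^0·0.35^14 = 0.000000
  k=1: C(14,1)·0.65^1·0.35^13 = 0.000011
  k=2: C(14,2)·0.65^2·0.35^12 = 0.000130
  k=3: C(14,3)·0.65^3·0.35^11 = 0.000965
  k=4: C(14,4)·0.65^4·0.35^10 = 0.004929
Total = 0.006035

0.0060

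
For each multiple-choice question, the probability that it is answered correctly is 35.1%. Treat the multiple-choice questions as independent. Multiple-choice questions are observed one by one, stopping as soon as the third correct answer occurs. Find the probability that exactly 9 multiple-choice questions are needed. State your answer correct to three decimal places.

Y = trial on which the third success occurs; negative binomial, r=3, p=0.351.
P(Y=9) = C(8,2) · p^3 · (1−p)^6
= 28 · 0.043244 · 0.074725 = 0.09048

0.090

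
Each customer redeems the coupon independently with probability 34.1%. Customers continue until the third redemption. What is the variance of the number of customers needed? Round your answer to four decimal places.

17.0019

Y = total customers until the third success; negative binomial with r=3, p=0.341.
Var(Y) = r(1−p)/p² = 3·0.659 / 0.341² = 17.001918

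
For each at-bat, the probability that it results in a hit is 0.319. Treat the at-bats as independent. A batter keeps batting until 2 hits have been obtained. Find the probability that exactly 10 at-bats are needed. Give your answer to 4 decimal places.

0.0424

Y = trial on which the second success occurs; negative binomial, r=2, p=0.319.
P(Y=10) = C(9,1) · p^2 · (1−p)^8
= 9 · 0.10176 · 0.046257 = 0.042364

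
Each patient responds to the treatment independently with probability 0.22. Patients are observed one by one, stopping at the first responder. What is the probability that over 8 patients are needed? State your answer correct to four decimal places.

0.1370

Y = number of patients to the first success; geometric, p = 0.22.
P(Y > 8) = P(first 8 all fail) = (1−p)^8 = 0.137011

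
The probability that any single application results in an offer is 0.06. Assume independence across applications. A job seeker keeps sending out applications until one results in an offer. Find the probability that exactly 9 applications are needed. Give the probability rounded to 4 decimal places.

Geometric (trials to first success), p = 0.06.
P(Y = 9) = (1−p)^8 · p = 0.60957 · 0.06 = 0.036574

0.0366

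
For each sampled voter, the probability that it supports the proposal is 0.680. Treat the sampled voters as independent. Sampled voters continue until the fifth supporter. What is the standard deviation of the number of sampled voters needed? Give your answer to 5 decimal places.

Y = total sampled voters until the fifth success; negative binomial with r=5, p=0.68.
SD(Y) = √[r(1−p)/p²] = √(3.4602076) = 1.8601633

1.86016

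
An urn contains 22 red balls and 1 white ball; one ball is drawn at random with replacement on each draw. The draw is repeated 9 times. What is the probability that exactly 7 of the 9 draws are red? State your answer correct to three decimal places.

X ~ Binomial(n=9, p=0.956522).
P(X=7) = C(9,7) · p^7 · (1−p)^2
= 36 · 0.73259 · 0.0018904 = 0.04986

0.050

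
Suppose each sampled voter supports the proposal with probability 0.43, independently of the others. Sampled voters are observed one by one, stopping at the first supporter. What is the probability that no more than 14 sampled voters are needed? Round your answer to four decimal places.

Y = number of sampled voters to the first success; geometric, p = 0.43.
P(Y ≤ 14) = 1 − (1−p)^14 = 1 − 0.000382 = 0.999618

0.9996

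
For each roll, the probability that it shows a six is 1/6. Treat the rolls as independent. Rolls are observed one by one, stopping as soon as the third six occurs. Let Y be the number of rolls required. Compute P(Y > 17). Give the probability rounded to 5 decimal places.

Needing more than 17 rolls ⇔ fewer than 3 successes in the first 17. With X ~ Binomial(17, 0.166667), P(Y > 17) = P(X ≤ 2).
  k=0: C(17,0)·0.166667^0·0.833333^17 = 0.0450732
  k=1: C(17,1)·0.166667^1·0.833333^16 = 0.1532490
  k=2: C(17,2)·0.166667^2·0.833333^15 = 0.2451984
P(X ≤ 2) = 0.4435207

0.44352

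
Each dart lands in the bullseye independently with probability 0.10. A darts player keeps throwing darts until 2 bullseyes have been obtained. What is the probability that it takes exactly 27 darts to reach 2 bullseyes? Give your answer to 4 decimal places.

0.0187

Y = trial on which the second success occurs; negative binomial, r=2, p=0.10.
P(Y=27) = C(26,1) · p^2 · (1−p)^25
= 26 · 0.01 · 0.07179 = 0.018665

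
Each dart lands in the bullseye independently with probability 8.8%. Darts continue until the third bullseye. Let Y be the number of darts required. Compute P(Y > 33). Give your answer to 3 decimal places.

Needing more than 33 darts ⇔ fewer than 3 successes in the first 33. With X ~ Binomial(33, 0.088), P(Y > 33) = P(X ≤ 2).
  k=0: C(33,0)·0.088^0·0.912^33 = 0.04784
  k=1: C(33,1)·0.088^1·0.912^32 = 0.15235
  k=2: C(33,2)·0.088^2·0.912^31 = 0.23520
P(X ≤ 2) = 0.43539

0.435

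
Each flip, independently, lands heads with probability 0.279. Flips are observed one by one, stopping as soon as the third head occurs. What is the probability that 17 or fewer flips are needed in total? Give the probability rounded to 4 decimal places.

0.8926

Finishing within 17 flips ⇔ at least 3 successes in the first 17. With X ~ Binomial(17, 0.279), P(Y ≤ 17) = 1 − P(X ≤ 2).
  k=0: C(17,0)·0.279^0·0.721^17 = 0.003845
  k=1: C(17,1)·0.279^1·0.721^16 = 0.025294
  k=2: C(17,2)·0.279^2·0.721^15 = 0.078303
1 − 0.107442 = 0.892558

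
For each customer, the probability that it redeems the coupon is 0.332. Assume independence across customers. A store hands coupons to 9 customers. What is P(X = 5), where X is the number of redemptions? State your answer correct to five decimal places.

0.10120

X ~ Binomial(n=9, p=0.332).
P(X=5) = C(9,5) · p^5 · (1−p)^4
= 126 · 0.0040336 · 0.19912 = 0.1011968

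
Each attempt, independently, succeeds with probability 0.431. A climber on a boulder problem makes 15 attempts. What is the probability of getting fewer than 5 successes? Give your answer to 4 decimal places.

0.1527

X ~ Binomial(15, 0.431); P(X ≤ 4) = Σ C(15,k) p^k (1−p)^(15−k) over k:
  k=0: C(15,0)·0.431^0·0.569^15 = 0.000212
  k=1: C(15,1)·0.431^1·0.569^14 = 0.002411
  k=2: C(15,2)·0.431^2·0.569^13 = 0.012782
  k=3: C(15,3)·0.431^3·0.569^12 = 0.041956
  k=4: C(15,4)·0.431^4·0.569^11 = 0.095340
Total = 0.152701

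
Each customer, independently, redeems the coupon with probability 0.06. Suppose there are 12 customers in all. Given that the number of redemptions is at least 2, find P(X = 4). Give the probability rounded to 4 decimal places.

X ~ Binomial(12, 0.06). Want P(X=4 | X≥2) = P(X=4) / P(X≥2).
P(X=4) = C(12,4)·0.06^4·0.94^8 = 0.003911
P(X≥2) = 1 − 0.475920 − 0.364535 = 0.159545
Ratio = 0.003911 / 0.159545 = 0.024510

0.0245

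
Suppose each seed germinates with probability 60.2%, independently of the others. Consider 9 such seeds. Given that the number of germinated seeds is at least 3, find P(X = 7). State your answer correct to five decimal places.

0.16747

X ~ Binomial(9, 0.602). Want P(X=7 | X≥3) = P(X=7) / P(X≥3).
P(X=7) = C(9,7)·0.602^7·0.398^2 = 0.1633970
P(X≥3) = 1 − 0.0002506 − 0.0034112 − 0.0206384 = 0.9756998
Ratio = 0.1633970 / 0.9756998 = 0.1674665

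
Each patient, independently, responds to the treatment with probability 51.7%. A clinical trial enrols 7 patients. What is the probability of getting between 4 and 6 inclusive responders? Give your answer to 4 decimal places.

0.5273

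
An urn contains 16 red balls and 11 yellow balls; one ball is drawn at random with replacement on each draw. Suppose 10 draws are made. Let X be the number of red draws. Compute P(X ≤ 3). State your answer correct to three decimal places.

X ~ Binomial(10, 0.592593); P(X ≤ 3) = Σ C(10,k) p^k (1−p)^(10−k) over k:
  k=0: C(10,0)·0.592593^0·0.407407^10 = 0.00013
  k=1: C(10,1)·0.592593^1·0.407407^9 = 0.00183
  k=2: C(10,2)·0.592593^2·0.407407^8 = 0.01199
  k=3: C(10,3)·0.592593^3·0.407407^7 = 0.04652
Total = 0.06047

0.060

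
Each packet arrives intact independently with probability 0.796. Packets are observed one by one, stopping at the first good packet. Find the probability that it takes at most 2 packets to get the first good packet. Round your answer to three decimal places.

0.958

Y = number of packets to the first success; geometric, p = 0.796.
P(Y ≤ 2) = 1 − (1−p)^2 = 1 − 0.04162 = 0.95838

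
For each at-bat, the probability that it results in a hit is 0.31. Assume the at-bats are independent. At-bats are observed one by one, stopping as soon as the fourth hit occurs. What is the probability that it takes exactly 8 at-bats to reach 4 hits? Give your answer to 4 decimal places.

Y = trial on which the fourth success occurs; negative binomial, r=4, p=0.31.
P(Y=8) = C(7,3) · p^4 · (1−p)^4
= 35 · 0.0092352 · 0.22667 = 0.073267

0.0733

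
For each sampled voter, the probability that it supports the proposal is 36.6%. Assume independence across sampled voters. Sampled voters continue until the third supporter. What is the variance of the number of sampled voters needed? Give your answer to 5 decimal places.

14.19869

Y = total sampled voters until the third success; negative binomial with r=3, p=0.366.
Var(Y) = r(1−p)/p² = 3·0.634 / 0.366² = 14.1986921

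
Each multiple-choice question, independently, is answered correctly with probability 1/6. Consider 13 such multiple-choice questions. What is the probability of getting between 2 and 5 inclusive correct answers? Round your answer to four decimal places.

X ~ Binomial(13, 0.166667); P(2 ≤ X ≤ 5) = Σ C(13,k) p^k (1−p)^(13−k) over k:
  k=2: C(13,2)·0.166667^2·0.833333^11 = 0.291607
  k=3: C(13,3)·0.166667^3·0.833333^10 = 0.213845
  k=4: C(13,4)·0.166667^4·0.833333^9 = 0.106923
  k=5: C(13,5)·0.166667^5·0.833333^8 = 0.038492
Total = 0.650867

0.6509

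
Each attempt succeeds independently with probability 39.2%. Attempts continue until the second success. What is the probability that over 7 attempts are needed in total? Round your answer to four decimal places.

0.1693

Needing more than 7 attempts ⇔ fewer than 2 successes in the first 7. With X ~ Binomial(7, 0.392), P(Y > 7) = P(X ≤ 1).
  k=0: C(7,0)·0.392^0·0.608^7 = 0.030713
  k=1: C(7,1)·0.392^1·0.608^6 = 0.138614
P(X ≤ 1) = 0.169327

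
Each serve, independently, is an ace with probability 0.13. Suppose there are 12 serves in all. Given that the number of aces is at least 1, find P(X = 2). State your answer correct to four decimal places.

0.3413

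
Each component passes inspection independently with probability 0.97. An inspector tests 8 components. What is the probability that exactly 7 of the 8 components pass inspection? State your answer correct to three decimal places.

0.194

X ~ Binomial(n=8, p=0.97).
P(X=7) = C(8,7) · p^7 · (1−p)^1
= 8 · 0.80798 · 0.03 = 0.19392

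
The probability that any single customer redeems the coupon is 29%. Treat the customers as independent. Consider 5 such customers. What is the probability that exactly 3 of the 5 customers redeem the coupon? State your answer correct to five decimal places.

X ~ Binomial(n=5, p=0.29).
P(X=3) = C(5,3) · p^3 · (1−p)^2
= 10 · 0.024389 · 0.5041 = 0.1229449

0.12294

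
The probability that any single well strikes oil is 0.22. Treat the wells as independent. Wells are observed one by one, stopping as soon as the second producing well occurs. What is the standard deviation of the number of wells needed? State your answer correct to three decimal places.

5.677

Y = total wells until the second success; negative binomial with r=2, p=0.22.
SD(Y) = √[r(1−p)/p²] = √(32.23140) = 5.67727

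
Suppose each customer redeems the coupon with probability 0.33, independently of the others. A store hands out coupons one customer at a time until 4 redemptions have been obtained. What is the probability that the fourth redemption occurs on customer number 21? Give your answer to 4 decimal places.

0.0149

Y = trial on which the fourth success occurs; negative binomial, r=4, p=0.33.
P(Y=21) = C(20,3) · p^4 · (1−p)^17
= 1140 · 0.011859 · 0.0011048 = 0.014936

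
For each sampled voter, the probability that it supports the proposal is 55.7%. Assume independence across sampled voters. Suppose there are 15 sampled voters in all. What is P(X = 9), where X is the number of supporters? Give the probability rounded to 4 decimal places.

X ~ Binomial(n=15, p=0.557).
P(X=9) = C(15,9) · p^9 · (1−p)^6
= 5005 · 0.0051606 · 0.0075583 = 0.195219

0.1952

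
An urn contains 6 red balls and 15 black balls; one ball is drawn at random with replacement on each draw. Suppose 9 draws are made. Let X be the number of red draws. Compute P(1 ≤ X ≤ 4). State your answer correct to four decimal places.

X ~ Binomial(9, 0.285714); P(1 ≤ X ≤ 4) = Σ C(9,k) p^k (1−p)^(9−k) over k:
  k=1: C(9,1)·0.285714^1·0.714286^8 = 0.174241
  k=2: C(9,2)·0.285714^2·0.714286^7 = 0.278785
  k=3: C(9,3)·0.285714^3·0.714286^6 = 0.260200
  k=4: C(9,4)·0.285714^4·0.714286^5 = 0.156120
Total = 0.869346

0.8693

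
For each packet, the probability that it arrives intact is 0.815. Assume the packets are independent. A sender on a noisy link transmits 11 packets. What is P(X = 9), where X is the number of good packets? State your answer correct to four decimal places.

X ~ Binomial(n=11, p=0.815).
P(X=9) = C(11,9) · p^9 · (1−p)^2
= 55 · 0.15864 · 0.034225 = 0.298624

0.2986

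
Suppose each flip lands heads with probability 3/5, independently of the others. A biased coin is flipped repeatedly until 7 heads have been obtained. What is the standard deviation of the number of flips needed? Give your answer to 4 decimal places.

2.7889

Y = total flips until the seventh success; negative binomial with r=7, p=0.60.
SD(Y) = √[r(1−p)/p²] = √(7.777778) = 2.788867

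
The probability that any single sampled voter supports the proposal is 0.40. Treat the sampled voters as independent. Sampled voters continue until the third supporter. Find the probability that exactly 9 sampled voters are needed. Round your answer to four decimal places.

0.0836

Y = trial on which the third success occurs; negative binomial, r=3, p=0.40.
P(Y=9) = C(8,2) · p^3 · (1−p)^6
= 28 · 0.064 · 0.046656 = 0.083608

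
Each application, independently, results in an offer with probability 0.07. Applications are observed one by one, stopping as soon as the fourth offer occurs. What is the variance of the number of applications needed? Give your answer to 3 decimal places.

759.184

Y = total applications until the fourth success; negative binomial with r=4, p=0.07.
Var(Y) = r(1−p)/p² = 4·0.93 / 0.07² = 759.18367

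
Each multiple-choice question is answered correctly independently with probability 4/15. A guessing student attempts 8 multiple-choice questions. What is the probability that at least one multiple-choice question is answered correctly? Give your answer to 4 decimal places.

P(at least one) = 1 − P(none) = 1 − (1 − 0.266667)^8
= 1 − 0.083639 = 0.916361

0.9164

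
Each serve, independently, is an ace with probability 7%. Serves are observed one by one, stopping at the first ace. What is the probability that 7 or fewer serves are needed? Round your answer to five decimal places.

Y = number of serves to the first success; geometric, p = 0.07.
P(Y ≤ 7) = 1 − (1−p)^7 = 1 − 0.6017009 = 0.3982991

0.39830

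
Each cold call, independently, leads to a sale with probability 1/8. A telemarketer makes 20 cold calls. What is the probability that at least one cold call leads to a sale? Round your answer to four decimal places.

0.9308

P(at least one) = 1 − P(none) = 1 − (1 − 0.125)^20
= 1 − 0.069209 = 0.930791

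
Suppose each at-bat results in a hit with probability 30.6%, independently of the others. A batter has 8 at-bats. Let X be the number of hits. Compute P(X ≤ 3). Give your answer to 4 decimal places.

X ~ Binomial(8, 0.306); P(X ≤ 3) = Σ C(8,k) p^k (1−p)^(8−k) over k:
  k=0: C(8,0)·0.306^0·0.694^8 = 0.053812
  k=1: C(8,1)·0.306^1·0.694^7 = 0.189814
  k=2: C(8,2)·0.306^2·0.694^6 = 0.292926
  k=3: C(8,3)·0.306^3·0.694^5 = 0.258315
Total = 0.794866

0.7949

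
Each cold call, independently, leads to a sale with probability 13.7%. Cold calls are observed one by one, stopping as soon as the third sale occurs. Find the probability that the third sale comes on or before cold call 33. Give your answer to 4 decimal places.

Finishing within 33 cold calls ⇔ at least 3 successes in the first 33. With X ~ Binomial(33, 0.137), P(Y ≤ 33) = 1 − P(X ≤ 2).
  k=0: C(33,0)·0.137^0·0.863^33 = 0.007733
  k=1: C(33,1)·0.137^1·0.863^32 = 0.040512
  k=2: C(33,2)·0.137^2·0.863^31 = 0.102899
1 − 0.151143 = 0.848857

0.8489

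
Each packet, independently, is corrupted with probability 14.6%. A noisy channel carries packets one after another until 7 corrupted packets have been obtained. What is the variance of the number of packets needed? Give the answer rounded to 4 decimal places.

Y = total packets until the seventh success; negative binomial with r=7, p=0.146.
Var(Y) = r(1−p)/p² = 7·0.854 / 0.146² = 280.446613

280.4466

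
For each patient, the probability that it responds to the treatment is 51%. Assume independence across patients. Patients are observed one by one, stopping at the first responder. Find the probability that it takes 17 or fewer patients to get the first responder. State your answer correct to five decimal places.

0.99999

Y = number of patients to the first success; geometric, p = 0.51.
P(Y ≤ 17) = 1 − (1−p)^17 = 1 − 0.0000054 = 0.9999946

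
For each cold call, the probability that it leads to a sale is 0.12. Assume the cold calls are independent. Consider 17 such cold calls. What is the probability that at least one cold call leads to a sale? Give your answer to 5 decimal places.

0.88618

P(at least one) = 1 − P(none) = 1 − (1 − 0.12)^17
= 1 − 0.1138166 = 0.8861834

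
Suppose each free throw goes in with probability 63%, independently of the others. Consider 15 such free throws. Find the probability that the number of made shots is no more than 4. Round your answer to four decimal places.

0.0047

X ~ Binomial(15, 0.63); P(X ≤ 4) = Σ C(15,k) p^k (1−p)^(15−k) over k:
  k=0: C(15,0)·0.63^0·0.37^15 = 0.000000
  k=1: C(15,1)·0.63^1·0.37^14 = 0.000009
  k=2: C(15,2)·0.63^2·0.37^13 = 0.000102
  k=3: C(15,3)·0.63^3·0.37^12 = 0.000749
  k=4: C(15,4)·0.63^4·0.37^11 = 0.003826
Total = 0.004685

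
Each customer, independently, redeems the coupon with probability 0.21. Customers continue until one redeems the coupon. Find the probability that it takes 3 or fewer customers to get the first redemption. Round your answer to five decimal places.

0.50696

Y = number of customers to the first success; geometric, p = 0.21.
P(Y ≤ 3) = 1 − (1−p)^3 = 1 − 0.4930390 = 0.5069610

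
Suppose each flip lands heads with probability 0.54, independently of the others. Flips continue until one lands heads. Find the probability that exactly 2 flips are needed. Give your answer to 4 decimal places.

Geometric (trials to first success), p = 0.54.
P(Y = 2) = (1−p)^1 · p = 0.46 · 0.54 = 0.248400

0.2484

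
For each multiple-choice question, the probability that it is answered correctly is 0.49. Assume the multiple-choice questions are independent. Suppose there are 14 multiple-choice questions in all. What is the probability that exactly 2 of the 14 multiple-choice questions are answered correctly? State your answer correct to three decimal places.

X ~ Binomial(n=14, p=0.49).
P(X=2) = C(14,2) · p^2 · (1−p)^12
= 91 · 0.2401 · 0.00030963 = 0.00677

0.007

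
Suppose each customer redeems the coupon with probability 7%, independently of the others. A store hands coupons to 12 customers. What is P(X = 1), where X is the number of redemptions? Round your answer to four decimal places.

X ~ Binomial(n=12, p=0.07).
P(X=1) = C(12,1) · p^1 · (1−p)^11
= 12 · 0.07 · 0.4501 = 0.378087

0.3781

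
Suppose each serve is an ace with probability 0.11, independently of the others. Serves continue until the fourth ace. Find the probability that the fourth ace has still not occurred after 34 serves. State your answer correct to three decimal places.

0.477

Needing more than 34 serves ⇔ fewer than 4 successes in the first 34. With X ~ Binomial(34, 0.11), P(Y > 34) = P(X ≤ 3).
  k=0: C(34,0)·0.11^0·0.89^34 = 0.01902
  k=1: C(34,1)·0.11^1·0.89^33 = 0.07994
  k=2: C(34,2)·0.11^2·0.89^32 = 0.16302
  k=3: C(34,3)·0.11^3·0.89^31 = 0.21491
P(X ≤ 3) = 0.47688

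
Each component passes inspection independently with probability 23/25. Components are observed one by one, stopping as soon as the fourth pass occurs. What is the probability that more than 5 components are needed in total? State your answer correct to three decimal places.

Needing more than 5 components ⇔ fewer than 4 successes in the first 5. With X ~ Binomial(5, 0.92), P(Y > 5) = P(X ≤ 3).
  k=0: C(5,0)·0.92^0·0.08^5 = 0.00000
  k=1: C(5,1)·0.92^1·0.08^4 = 0.00019
  k=2: C(5,2)·0.92^2·0.08^3 = 0.00433
  k=3: C(5,3)·0.92^3·0.08^2 = 0.04984
P(X ≤ 3) = 0.05436

0.054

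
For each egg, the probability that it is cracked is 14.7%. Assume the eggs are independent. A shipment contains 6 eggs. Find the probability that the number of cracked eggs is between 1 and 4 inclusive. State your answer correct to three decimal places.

0.614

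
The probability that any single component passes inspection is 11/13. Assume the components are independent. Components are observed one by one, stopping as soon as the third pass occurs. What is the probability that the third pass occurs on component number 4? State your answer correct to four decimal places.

0.2796

Y = trial on which the third success occurs; negative binomial, r=3, p=0.846154.
P(Y=4) = C(3,2) · p^3 · (1−p)^1
= 3 · 0.60583 · 0.15385 = 0.279612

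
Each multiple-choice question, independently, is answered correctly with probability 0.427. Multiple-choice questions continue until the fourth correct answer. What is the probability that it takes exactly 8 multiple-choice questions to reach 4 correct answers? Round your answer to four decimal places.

Y = trial on which the fourth success occurs; negative binomial, r=4, p=0.427.
P(Y=8) = C(7,3) · p^4 · (1−p)^4
= 35 · 0.033244 · 0.1078 = 0.125429

0.1254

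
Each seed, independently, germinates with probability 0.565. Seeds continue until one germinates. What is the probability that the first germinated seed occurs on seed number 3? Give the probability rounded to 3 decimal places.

Geometric (trials to first success), p = 0.565.
P(Y = 3) = (1−p)^2 · p = 0.18923 · 0.565 = 0.10691

0.107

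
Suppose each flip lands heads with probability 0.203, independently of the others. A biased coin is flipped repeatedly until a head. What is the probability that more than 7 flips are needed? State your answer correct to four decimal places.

0.2043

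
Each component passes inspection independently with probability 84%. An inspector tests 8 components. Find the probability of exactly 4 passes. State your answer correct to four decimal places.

X ~ Binomial(n=8, p=0.84).
P(X=4) = C(8,4) · p^4 · (1−p)^4
= 70 · 0.49787 · 0.00065536 = 0.022840

0.0228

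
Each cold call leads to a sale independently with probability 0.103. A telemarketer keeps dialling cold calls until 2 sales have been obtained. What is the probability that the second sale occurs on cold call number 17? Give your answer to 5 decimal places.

0.03324

Y = trial on which the second success occurs; negative binomial, r=2, p=0.103.
P(Y=17) = C(16,1) · p^2 · (1−p)^15
= 16 · 0.010609 · 0.19583 = 0.0332415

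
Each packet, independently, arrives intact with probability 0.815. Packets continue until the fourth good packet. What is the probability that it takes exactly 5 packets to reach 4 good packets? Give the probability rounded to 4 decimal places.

Y = trial on which the fourth success occurs; negative binomial, r=4, p=0.815.
P(Y=5) = C(4,3) · p^4 · (1−p)^1
= 4 · 0.44119 · 0.185 = 0.326484

0.3265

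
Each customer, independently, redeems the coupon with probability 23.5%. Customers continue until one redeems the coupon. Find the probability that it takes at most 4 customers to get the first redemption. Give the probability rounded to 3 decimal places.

0.658

Y = number of customers to the first success; geometric, p = 0.235.
P(Y ≤ 4) = 1 − (1−p)^4 = 1 − 0.34249 = 0.65751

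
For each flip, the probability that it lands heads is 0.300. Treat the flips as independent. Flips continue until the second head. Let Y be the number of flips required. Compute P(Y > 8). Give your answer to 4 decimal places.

0.2553

Needing more than 8 flips ⇔ fewer than 2 successes in the first 8. With X ~ Binomial(8, 0.30), P(Y > 8) = P(X ≤ 1).
  k=0: C(8,0)·0.30^0·0.70^8 = 0.057648
  k=1: C(8,1)·0.30^1·0.70^7 = 0.197650
P(X ≤ 1) = 0.255298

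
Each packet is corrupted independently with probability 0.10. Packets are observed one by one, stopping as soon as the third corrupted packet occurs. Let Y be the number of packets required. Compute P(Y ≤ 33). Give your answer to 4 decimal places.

0.6543

Finishing within 33 packets ⇔ at least 3 successes in the first 33. With X ~ Binomial(33, 0.10), P(Y ≤ 33) = 1 − P(X ≤ 2).
  k=0: C(33,0)·0.10^0·0.90^33 = 0.030903
  k=1: C(33,1)·0.10^1·0.90^32 = 0.113312
  k=2: C(33,2)·0.10^2·0.90^31 = 0.201443
1 − 0.345658 = 0.654342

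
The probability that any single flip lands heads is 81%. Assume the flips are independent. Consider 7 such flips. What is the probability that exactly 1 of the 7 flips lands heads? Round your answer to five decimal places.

X ~ Binomial(n=7, p=0.81).
P(X=1) = C(7,1) · p^1 · (1−p)^6
= 7 · 0.81 · 4.7046e-05 = 0.0002668

0.00027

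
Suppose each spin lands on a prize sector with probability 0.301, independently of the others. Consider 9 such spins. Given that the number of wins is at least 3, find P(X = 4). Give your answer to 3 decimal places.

X ~ Binomial(9, 0.301). Want P(X=4 | X≥3) = P(X=4) / P(X≥3).
P(X=4) = C(9,4)·0.301^4·0.699^5 = 0.17259
P(X≥3) = 1 − 0.03984 − 0.15439 − 0.26594 = 0.53983
Ratio = 0.17259 / 0.53983 = 0.31971

0.320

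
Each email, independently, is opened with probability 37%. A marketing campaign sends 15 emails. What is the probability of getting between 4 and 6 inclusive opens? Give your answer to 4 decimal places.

X ~ Binomial(15, 0.37); P(4 ≤ X ≤ 6) = Σ C(15,k) p^k (1−p)^(15−k) over k:
  k=4: C(15,4)·0.37^4·0.63^11 = 0.158740
  k=5: C(15,5)·0.37^5·0.63^10 = 0.205102
  k=6: C(15,6)·0.37^6·0.63^9 = 0.200761
Total = 0.564603

0.5646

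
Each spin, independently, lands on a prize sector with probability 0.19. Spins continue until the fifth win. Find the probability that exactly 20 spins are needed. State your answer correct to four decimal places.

0.0407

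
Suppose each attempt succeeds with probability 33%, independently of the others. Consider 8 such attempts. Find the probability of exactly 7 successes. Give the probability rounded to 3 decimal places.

X ~ Binomial(n=8, p=0.33).
P(X=7) = C(8,7) · p^7 · (1−p)^1
= 8 · 0.00042618 · 0.67 = 0.00228

0.002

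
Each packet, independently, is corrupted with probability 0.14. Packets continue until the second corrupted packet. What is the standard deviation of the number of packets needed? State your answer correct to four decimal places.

Y = total packets until the second success; negative binomial with r=2, p=0.14.
SD(Y) = √[r(1−p)/p²] = √(87.755102) = 9.367769

9.3678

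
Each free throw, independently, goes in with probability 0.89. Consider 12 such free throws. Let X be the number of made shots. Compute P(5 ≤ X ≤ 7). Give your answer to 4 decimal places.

X ~ Binomial(12, 0.89); P(5 ≤ X ≤ 7) = Σ C(12,k) p^k (1−p)^(12−k) over k:
  k=5: C(12,5)·0.89^5·0.11^7 = 0.000086
  k=6: C(12,6)·0.89^6·0.11^6 = 0.000814
  k=7: C(12,7)·0.89^7·0.11^5 = 0.005642
Total = 0.006542

0.0065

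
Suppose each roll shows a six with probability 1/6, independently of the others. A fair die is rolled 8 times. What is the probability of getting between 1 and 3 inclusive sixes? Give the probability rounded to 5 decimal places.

0.73678

X ~ Binomial(8, 0.166667); P(1 ≤ X ≤ 3) = Σ C(8,k) p^k (1−p)^(8−k) over k:
  k=1: C(8,1)·0.166667^1·0.833333^7 = 0.3721089
  k=2: C(8,2)·0.166667^2·0.833333^6 = 0.2604762
  k=3: C(8,3)·0.166667^3·0.833333^5 = 0.1041905
Total = 0.7367755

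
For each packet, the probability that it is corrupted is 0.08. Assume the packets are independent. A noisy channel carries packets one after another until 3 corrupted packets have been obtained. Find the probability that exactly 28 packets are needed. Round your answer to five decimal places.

Y = trial on which the third success occurs; negative binomial, r=3, p=0.08.
P(Y=28) = C(27,2) · p^3 · (1−p)^25
= 351 · 0.000512 · 0.12436 = 0.0223498

0.02235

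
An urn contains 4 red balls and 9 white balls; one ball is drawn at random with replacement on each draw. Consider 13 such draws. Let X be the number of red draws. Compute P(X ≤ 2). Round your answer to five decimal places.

X ~ Binomial(13, 0.307692); P(X ≤ 2) = Σ C(13,k) p^k (1−p)^(13−k) over k:
  k=0: C(13,0)·0.307692^0·0.692308^13 = 0.0083925
  k=1: C(13,1)·0.307692^1·0.692308^12 = 0.0484897
  k=2: C(13,2)·0.307692^2·0.692308^11 = 0.1293060
Total = 0.1861882

0.18619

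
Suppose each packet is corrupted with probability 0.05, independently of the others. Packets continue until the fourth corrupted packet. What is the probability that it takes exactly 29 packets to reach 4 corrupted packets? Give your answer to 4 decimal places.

Y = trial on which the fourth success occurs; negative binomial, r=4, p=0.05.
P(Y=29) = C(28,3) · p^4 · (1−p)^25
= 3276 · 6.25e-06 · 0.27739 = 0.005680

0.0057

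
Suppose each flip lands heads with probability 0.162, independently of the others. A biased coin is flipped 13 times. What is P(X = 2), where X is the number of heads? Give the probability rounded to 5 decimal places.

X ~ Binomial(n=13, p=0.162).
P(X=2) = C(13,2) · p^2 · (1−p)^11
= 78 · 0.026244 · 0.14311 = 0.2929603

0.29296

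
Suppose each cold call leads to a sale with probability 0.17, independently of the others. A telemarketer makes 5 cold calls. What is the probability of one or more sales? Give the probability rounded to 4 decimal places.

0.6061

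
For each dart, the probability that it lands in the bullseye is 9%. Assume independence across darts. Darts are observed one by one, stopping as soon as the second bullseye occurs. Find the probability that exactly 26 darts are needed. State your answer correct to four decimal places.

Y = trial on which the second success occurs; negative binomial, r=2, p=0.09.
P(Y=26) = C(25,1) · p^2 · (1−p)^24
= 25 · 0.0081 · 0.10399 = 0.021058

0.0211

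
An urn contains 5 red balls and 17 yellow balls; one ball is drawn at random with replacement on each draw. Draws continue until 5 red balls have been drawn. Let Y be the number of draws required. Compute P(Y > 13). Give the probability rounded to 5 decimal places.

0.84746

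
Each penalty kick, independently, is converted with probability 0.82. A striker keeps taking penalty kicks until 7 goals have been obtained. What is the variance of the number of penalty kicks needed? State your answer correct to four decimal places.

1.8739

Y = total penalty kicks until the seventh success; negative binomial with r=7, p=0.82.
Var(Y) = r(1−p)/p² = 7·0.18 / 0.82² = 1.873885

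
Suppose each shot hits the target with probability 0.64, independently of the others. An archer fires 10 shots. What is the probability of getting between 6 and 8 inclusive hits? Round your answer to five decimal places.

X ~ Binomial(10, 0.64); P(6 ≤ X ≤ 8) = Σ C(10,k) p^k (1−p)^(10−k) over k:
  k=6: C(10,6)·0.64^6·0.36^4 = 0.2423869
  k=7: C(10,7)·0.64^7·0.36^3 = 0.2462343
  k=8: C(10,8)·0.64^8·0.36^2 = 0.1641562
Total = 0.6527774

0.65278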